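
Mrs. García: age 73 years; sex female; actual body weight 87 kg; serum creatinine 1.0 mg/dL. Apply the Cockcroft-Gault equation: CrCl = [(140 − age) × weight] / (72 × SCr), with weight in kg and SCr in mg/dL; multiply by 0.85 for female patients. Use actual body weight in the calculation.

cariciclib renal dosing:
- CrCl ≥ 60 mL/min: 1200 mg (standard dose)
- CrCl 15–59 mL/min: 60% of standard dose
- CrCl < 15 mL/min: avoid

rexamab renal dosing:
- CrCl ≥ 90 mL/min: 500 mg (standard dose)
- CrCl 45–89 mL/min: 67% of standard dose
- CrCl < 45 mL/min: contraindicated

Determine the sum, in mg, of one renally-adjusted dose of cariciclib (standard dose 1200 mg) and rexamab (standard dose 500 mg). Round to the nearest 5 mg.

1535 mg

CrCl = (140 − 73) × 87 / (72 × 1) × 0.85 = 5829.0 / 72.00 × 0.85 ≈ 68.8 mL/min
CrCl ≈ 69 mL/min.
cariciclib: ≥ 60 mL/min → 100% of 1200 mg = 1200 mg.
rexamab: 45–89 mL/min → 67% of 500 mg = 335 mg.
Total = 1200 + 335 = 1535 mg.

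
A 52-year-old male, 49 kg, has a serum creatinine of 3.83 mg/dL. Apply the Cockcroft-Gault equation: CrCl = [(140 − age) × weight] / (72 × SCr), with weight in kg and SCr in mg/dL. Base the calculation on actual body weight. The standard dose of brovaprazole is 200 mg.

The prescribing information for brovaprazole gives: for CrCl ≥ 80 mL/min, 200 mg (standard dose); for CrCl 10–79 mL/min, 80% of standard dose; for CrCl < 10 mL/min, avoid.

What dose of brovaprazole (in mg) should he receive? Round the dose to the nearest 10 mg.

CrCl = (140 − 52) × 49 / (72 × 3.83) = 4312.0 / 275.76 ≈ 15.6 mL/min
CrCl ≈ 16 mL/min → bracket 10–79 mL/min.
80% of 200 mg = 160 mg

160 mg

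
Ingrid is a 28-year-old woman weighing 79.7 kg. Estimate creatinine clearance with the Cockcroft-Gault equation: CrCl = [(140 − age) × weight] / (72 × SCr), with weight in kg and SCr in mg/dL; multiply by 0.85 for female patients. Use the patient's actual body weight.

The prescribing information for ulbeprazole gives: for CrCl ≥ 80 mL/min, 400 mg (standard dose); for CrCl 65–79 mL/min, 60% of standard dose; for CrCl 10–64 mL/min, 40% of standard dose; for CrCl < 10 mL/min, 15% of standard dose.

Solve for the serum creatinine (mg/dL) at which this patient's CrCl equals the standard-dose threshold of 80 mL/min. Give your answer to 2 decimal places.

Standard dose requires CrCl ≥ 80 mL/min.
Set (140 − 28) × 79.7 × 0.85 / (72 × SCr) = 80
SCr = (140 − 28) × 79.7 × 0.85 / (72 × 80) = 1.317 mg/dL

1.32 mg/dL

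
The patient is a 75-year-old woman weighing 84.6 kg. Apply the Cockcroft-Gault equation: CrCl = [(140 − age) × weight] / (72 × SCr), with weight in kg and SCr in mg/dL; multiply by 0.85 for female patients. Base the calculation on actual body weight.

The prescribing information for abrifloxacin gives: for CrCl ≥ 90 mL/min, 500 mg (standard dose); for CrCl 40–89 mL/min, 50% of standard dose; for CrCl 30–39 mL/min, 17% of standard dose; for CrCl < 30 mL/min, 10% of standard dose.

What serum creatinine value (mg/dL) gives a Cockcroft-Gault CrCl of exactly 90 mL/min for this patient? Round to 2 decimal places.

Standard dose requires CrCl ≥ 90 mL/min.
Set (140 − 75) × 84.6 × 0.85 / (72 × SCr) = 90
SCr = (140 − 75) × 84.6 × 0.85 / (72 × 90) = 0.721 mg/dL

0.72 mg/dL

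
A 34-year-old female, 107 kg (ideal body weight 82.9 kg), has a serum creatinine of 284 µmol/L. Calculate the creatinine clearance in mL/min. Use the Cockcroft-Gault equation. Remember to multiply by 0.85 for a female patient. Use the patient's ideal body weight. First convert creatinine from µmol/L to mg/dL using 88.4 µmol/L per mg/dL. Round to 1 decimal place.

32.3 mL/min

SCr = 284 / 88.4 = 3.213 mg/dL
CrCl = (140 − 34) × 82.9 / (72 × 3.213) × 0.85 = 8787.4 / 231.34 × 0.85 ≈ 32.3 mL/min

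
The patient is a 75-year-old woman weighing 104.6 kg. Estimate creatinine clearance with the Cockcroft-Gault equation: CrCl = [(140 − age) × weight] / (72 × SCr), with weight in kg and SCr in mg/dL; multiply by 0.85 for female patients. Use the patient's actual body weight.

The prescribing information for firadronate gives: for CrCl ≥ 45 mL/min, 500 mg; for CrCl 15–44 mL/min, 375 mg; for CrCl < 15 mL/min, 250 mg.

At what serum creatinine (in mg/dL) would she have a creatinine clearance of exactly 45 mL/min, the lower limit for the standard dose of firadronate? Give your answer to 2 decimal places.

Standard dose requires CrCl ≥ 45 mL/min.
Set (140 − 75) × 104.6 × 0.85 / (72 × SCr) = 45
SCr = (140 − 75) × 104.6 × 0.85 / (72 × 45) = 1.784 mg/dL

1.78 mg/dL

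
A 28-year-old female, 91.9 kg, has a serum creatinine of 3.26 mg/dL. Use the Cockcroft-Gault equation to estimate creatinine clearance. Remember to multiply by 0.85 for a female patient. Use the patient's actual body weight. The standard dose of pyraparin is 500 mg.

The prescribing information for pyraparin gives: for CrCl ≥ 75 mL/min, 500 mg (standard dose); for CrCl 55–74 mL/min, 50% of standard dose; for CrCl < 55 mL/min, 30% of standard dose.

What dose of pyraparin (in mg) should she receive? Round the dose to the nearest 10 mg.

150 mg

CrCl = (140 − 28) × 91.9 / (72 × 3.26) × 0.85 = 10292.8 / 234.72 × 0.85 ≈ 37.3 mL/min
CrCl ≈ 37 mL/min → bracket < 55 mL/min.
30% of 500 mg = 150 mg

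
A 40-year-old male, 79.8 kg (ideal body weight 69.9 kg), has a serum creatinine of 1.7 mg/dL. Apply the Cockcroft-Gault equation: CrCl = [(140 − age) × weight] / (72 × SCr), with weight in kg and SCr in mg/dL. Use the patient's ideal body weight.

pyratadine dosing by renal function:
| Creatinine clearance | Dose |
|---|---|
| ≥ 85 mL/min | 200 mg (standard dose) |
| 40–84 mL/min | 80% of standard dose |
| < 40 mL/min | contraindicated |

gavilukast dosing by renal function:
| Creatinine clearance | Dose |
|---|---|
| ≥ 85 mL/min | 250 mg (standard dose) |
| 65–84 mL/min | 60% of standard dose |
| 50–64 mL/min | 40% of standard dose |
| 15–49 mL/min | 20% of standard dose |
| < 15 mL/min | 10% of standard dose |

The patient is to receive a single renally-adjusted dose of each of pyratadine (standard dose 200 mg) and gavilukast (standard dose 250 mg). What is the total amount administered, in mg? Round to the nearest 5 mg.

260 mg

CrCl = (140 − 40) × 69.9 / (72 × 1.7) = 6990.0 / 122.40 ≈ 57.1 mL/min
CrCl ≈ 57 mL/min.
pyratadine: 40–84 mL/min → 80% of 200 mg = 160 mg.
gavilukast: 50–64 mL/min → 40% of 250 mg = 100 mg.
Total = 160 + 100 = 260 mg.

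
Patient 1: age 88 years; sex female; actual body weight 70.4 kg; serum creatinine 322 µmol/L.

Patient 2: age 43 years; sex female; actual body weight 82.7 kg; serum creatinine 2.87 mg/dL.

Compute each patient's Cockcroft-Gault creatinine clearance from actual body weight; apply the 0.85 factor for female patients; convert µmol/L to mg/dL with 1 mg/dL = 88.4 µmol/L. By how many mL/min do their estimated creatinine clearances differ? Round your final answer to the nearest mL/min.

21 mL/min

Patient 1: SCr = 322 / 88.4 = 3.643 mg/dL
Patient 1: CrCl = (140 − 88) × 70.4 / (72 × 3.643) × 0.85 = 3660.8 / 262.30 × 0.85 ≈ 11.9 mL/min
Patient 2: CrCl = (140 − 43) × 82.7 / (72 × 2.87) × 0.85 = 8021.9 / 206.64 × 0.85 ≈ 33.0 mL/min
|11.9 − 33.0| = 21.1 mL/min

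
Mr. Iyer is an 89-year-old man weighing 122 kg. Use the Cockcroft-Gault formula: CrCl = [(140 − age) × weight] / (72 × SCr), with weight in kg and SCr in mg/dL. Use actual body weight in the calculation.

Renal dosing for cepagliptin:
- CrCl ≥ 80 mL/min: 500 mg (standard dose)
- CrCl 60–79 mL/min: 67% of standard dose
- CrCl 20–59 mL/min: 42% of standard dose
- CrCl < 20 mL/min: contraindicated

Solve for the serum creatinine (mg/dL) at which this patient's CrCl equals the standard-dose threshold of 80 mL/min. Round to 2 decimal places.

1.08 mg/dL

Standard dose requires CrCl ≥ 80 mL/min.
Set (140 − 89) × 122 / (72 × SCr) = 80
SCr = (140 − 89) × 122 / (72 × 80) = 1.080 mg/dL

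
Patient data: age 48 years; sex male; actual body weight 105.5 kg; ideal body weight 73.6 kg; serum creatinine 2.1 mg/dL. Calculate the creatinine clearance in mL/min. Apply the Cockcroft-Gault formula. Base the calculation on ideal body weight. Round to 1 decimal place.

CrCl = (140 − 48) × 73.6 / (72 × 2.1) = 6771.2 / 151.20 ≈ 44.8 mL/min

44.8 mL/min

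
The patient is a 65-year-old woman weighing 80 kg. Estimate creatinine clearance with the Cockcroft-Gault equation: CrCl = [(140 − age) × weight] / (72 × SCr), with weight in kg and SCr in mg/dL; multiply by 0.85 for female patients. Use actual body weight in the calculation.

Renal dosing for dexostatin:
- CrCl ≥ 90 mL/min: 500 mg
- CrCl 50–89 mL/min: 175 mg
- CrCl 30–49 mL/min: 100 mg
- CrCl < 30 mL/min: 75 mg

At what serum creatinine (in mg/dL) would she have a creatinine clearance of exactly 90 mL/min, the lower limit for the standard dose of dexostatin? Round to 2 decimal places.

0.79 mg/dL

Standard dose requires CrCl ≥ 90 mL/min.
Set (140 − 65) × 80 × 0.85 / (72 × SCr) = 90
SCr = (140 − 65) × 80 × 0.85 / (72 × 90) = 0.787 mg/dL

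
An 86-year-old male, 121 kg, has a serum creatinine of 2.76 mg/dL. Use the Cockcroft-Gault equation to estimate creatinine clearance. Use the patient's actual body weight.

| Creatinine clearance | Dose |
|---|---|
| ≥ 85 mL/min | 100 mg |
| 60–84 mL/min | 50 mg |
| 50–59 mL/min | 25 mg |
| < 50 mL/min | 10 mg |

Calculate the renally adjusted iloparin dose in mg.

CrCl = (140 − 86) × 121 / (72 × 2.76) = 6534.0 / 198.72 ≈ 32.9 mL/min
CrCl ≈ 33 mL/min → bracket < 50 mL/min.
Dose for this bracket: 10 mg.

10 mg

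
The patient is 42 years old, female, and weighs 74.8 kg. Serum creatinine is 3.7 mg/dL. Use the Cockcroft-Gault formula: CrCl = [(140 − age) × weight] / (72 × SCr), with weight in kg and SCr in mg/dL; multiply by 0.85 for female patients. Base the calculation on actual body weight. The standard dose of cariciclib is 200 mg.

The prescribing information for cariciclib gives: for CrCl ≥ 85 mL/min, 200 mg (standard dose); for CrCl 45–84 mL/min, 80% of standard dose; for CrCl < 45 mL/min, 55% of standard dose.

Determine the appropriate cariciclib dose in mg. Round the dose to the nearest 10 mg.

110 mg

CrCl = (140 − 42) × 74.8 / (72 × 3.7) × 0.85 = 7330.4 / 266.40 × 0.85 ≈ 23.4 mL/min
CrCl ≈ 23 mL/min → bracket < 45 mL/min.
55% of 200 mg = 110 mg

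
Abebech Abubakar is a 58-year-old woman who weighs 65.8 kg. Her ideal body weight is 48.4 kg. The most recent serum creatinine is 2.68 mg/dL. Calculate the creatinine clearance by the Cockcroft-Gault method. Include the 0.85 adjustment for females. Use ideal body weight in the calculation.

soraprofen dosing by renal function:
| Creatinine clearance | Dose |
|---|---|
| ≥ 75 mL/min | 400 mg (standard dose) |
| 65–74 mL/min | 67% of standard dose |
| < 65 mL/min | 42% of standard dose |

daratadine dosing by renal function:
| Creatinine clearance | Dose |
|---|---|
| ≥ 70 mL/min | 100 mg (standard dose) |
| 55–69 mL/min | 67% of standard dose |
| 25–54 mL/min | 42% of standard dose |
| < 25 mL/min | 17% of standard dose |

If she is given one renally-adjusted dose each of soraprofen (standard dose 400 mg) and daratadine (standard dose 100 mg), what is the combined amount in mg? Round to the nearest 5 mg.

185 mg

CrCl = (140 − 58) × 48.4 / (72 × 2.68) × 0.85 = 3968.8 / 192.96 × 0.85 ≈ 17.5 mL/min
CrCl ≈ 17 mL/min.
soraprofen: < 65 mL/min → 42% of 400 mg = 168 mg.
daratadine: < 25 mL/min → 17% of 100 mg = 17 mg.
Total = 168 + 17 = 185 mg.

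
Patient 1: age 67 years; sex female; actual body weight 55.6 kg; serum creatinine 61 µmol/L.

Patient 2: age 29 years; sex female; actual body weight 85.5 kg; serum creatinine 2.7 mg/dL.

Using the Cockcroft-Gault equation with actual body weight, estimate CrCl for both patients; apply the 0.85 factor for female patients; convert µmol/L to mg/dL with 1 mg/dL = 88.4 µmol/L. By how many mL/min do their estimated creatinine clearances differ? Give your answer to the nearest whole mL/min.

28 mL/min

Patient 1: SCr = 61 / 88.4 = 0.69 mg/dL
Patient 1: CrCl = (140 − 67) × 55.6 / (72 × 0.69) × 0.85 = 4058.8 / 49.68 × 0.85 ≈ 69.4 mL/min
Patient 2: CrCl = (140 − 29) × 85.5 / (72 × 2.7) × 0.85 = 9490.5 / 194.40 × 0.85 ≈ 41.5 mL/min
|69.4 − 41.5| = 27.9 mL/min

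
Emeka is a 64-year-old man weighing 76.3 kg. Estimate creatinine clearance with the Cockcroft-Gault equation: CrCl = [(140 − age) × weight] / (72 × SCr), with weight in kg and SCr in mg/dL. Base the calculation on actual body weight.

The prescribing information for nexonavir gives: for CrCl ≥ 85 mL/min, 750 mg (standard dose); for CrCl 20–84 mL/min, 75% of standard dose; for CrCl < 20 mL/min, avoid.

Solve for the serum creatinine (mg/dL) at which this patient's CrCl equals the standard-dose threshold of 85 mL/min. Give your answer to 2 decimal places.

Standard dose requires CrCl ≥ 85 mL/min.
Set (140 − 64) × 76.3 / (72 × SCr) = 85
SCr = (140 − 64) × 76.3 / (72 × 85) = 0.948 mg/dL

0.95 mg/dL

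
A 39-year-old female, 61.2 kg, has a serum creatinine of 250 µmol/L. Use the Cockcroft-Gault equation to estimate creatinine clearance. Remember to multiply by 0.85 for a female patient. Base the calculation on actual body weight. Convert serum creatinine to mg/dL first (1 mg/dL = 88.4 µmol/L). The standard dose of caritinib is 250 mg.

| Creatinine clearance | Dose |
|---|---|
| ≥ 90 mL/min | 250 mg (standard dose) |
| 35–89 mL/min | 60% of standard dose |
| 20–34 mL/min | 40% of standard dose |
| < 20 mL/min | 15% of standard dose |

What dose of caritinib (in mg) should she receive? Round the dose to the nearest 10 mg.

SCr = 250 / 88.4 = 2.828 mg/dL
CrCl = (140 − 39) × 61.2 / (72 × 2.828) × 0.85 = 6181.2 / 203.62 × 0.85 ≈ 25.8 mL/min
CrCl ≈ 26 mL/min → bracket 20–34 mL/min.
40% of 250 mg = 100 mg

100 mg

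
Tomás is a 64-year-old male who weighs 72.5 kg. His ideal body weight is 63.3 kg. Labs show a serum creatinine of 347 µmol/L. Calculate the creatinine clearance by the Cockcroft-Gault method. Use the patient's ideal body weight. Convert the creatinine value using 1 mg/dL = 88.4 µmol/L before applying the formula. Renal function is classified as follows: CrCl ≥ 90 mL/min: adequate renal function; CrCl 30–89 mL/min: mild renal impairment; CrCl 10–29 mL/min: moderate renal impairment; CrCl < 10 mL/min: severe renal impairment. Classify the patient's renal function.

SCr = 347 / 88.4 = 3.925 mg/dL
CrCl = (140 − 64) × 63.3 / (72 × 3.925) = 4810.8 / 282.60 ≈ 17.0 mL/min
17 mL/min falls in the 'moderate renal impairment' range.

moderate renal impairment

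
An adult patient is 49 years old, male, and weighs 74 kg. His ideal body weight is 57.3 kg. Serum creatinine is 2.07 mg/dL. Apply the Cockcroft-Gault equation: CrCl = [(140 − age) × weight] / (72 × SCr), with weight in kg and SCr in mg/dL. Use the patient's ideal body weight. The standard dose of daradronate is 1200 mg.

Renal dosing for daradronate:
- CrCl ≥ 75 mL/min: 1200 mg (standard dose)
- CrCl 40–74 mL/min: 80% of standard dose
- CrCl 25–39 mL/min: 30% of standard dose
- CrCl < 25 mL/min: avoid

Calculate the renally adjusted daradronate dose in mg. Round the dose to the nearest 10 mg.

360 mg

CrCl = (140 − 49) × 57.3 / (72 × 2.07) = 5214.3 / 149.04 ≈ 35.0 mL/min
CrCl ≈ 35 mL/min → bracket 25–39 mL/min.
30% of 1200 mg = 360 mg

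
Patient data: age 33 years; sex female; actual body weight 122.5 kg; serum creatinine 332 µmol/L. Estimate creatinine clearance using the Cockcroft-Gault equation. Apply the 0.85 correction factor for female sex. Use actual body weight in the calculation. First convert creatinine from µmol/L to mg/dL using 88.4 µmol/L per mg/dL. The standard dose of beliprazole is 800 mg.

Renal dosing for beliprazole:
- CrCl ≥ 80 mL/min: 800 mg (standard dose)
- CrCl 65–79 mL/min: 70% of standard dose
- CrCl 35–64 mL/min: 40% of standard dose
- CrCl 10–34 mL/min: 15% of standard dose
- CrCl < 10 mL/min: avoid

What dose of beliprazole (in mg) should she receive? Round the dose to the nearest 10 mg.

SCr = 332 / 88.4 = 3.756 mg/dL
CrCl = (140 − 33) × 122.5 / (72 × 3.756) × 0.85 = 13107.5 / 270.43 × 0.85 ≈ 41.2 mL/min
CrCl ≈ 41 mL/min → bracket 35–64 mL/min.
40% of 800 mg = 320 mg

320 mg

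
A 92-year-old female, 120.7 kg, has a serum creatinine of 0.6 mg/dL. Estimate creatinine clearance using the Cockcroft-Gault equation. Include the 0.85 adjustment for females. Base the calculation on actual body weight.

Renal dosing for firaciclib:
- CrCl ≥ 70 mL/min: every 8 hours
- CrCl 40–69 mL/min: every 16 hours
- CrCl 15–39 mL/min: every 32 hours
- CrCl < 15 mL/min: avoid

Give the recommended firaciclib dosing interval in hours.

every 8 hours

CrCl = (140 − 92) × 120.7 / (72 × 0.6) × 0.85 = 5793.6 / 43.20 × 0.85 ≈ 114.0 mL/min
CrCl ≈ 114 mL/min → bracket ≥ 70 mL/min → every 8 hours.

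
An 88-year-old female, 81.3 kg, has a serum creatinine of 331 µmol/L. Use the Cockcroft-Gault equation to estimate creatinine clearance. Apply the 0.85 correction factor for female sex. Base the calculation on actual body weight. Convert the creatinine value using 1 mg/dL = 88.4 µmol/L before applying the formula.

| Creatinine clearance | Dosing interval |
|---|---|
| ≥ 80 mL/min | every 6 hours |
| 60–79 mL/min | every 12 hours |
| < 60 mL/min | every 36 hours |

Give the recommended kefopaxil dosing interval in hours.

every 36 hours

SCr = 331 / 88.4 = 3.744 mg/dL
CrCl = (140 − 88) × 81.3 / (72 × 3.744) × 0.85 = 4227.6 / 269.57 × 0.85 ≈ 13.3 mL/min
CrCl ≈ 13 mL/min → bracket < 60 mL/min → every 36 hours.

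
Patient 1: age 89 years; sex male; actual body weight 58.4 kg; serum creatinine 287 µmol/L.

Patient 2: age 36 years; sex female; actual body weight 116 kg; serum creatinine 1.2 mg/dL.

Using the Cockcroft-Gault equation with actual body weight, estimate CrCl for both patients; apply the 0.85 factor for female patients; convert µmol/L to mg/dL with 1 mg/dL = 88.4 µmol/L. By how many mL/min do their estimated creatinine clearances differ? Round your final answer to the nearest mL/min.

Patient 1: SCr = 287 / 88.4 = 3.247 mg/dL
Patient 1: CrCl = (140 − 89) × 58.4 / (72 × 3.247) = 2978.4 / 233.78 ≈ 12.7 mL/min
Patient 2: CrCl = (140 − 36) × 116 / (72 × 1.2) × 0.85 = 12064.0 / 86.40 × 0.85 ≈ 118.7 mL/min
|12.7 − 118.7| = 106.0 mL/min

106 mL/min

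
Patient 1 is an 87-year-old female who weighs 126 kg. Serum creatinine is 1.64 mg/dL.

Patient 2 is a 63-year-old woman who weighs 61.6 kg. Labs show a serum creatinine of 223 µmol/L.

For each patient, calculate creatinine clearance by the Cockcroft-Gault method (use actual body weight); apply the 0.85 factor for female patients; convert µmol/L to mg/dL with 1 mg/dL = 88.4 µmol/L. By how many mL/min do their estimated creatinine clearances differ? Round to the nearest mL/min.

26 mL/min

Patient 1: CrCl = (140 − 87) × 126 / (72 × 1.64) × 0.85 = 6678.0 / 118.08 × 0.85 ≈ 48.1 mL/min
Patient 2: SCr = 223 / 88.4 = 2.523 mg/dL
Patient 2: CrCl = (140 − 63) × 61.6 / (72 × 2.523) × 0.85 = 4743.2 / 181.66 × 0.85 ≈ 22.2 mL/min
|48.1 − 22.2| = 25.9 mL/min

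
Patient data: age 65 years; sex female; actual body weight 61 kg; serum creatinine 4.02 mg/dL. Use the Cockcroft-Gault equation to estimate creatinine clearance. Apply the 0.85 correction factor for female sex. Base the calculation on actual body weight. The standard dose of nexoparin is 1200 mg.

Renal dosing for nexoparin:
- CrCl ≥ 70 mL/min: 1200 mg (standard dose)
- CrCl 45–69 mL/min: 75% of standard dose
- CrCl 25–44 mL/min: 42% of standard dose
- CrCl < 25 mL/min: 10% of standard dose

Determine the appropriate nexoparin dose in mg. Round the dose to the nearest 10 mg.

CrCl = (140 − 65) × 61 / (72 × 4.02) × 0.85 = 4575.0 / 289.44 × 0.85 ≈ 13.4 mL/min
CrCl ≈ 13 mL/min → bracket < 25 mL/min.
10% of 1200 mg = 120 mg

120 mg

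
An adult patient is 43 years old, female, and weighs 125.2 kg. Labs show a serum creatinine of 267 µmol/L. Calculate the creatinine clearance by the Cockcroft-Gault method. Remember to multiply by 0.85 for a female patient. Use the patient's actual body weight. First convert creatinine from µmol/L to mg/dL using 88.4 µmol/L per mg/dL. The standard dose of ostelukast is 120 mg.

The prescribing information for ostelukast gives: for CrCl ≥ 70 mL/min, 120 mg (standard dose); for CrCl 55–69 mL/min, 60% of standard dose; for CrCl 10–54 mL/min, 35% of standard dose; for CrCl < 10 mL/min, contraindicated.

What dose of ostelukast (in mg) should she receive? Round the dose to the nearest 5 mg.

SCr = 267 / 88.4 = 3.02 mg/dL
CrCl = (140 − 43) × 125.2 / (72 × 3.02) × 0.85 = 12144.4 / 217.44 × 0.85 ≈ 47.5 mL/min
CrCl ≈ 47 mL/min → bracket 10–54 mL/min.
35% of 120 mg = 42 mg → 40 mg

40 mg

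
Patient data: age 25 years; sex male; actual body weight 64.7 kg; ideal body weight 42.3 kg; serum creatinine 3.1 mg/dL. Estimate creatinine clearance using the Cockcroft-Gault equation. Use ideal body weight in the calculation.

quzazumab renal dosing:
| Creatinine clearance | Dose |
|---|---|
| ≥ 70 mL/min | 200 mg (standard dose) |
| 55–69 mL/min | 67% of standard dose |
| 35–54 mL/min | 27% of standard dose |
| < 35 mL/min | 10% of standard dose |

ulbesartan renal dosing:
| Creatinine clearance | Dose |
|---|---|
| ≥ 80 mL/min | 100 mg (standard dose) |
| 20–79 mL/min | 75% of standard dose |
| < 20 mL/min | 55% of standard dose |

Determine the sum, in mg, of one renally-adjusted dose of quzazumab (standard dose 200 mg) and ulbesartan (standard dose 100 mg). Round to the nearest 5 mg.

95 mg

CrCl = (140 − 25) × 42.3 / (72 × 3.1) = 4864.5 / 223.20 ≈ 21.8 mL/min
CrCl ≈ 22 mL/min.
quzazumab: < 35 mL/min → 10% of 200 mg = 20 mg.
ulbesartan: 20–79 mL/min → 75% of 100 mg = 75 mg.
Total = 20 + 75 = 95 mg.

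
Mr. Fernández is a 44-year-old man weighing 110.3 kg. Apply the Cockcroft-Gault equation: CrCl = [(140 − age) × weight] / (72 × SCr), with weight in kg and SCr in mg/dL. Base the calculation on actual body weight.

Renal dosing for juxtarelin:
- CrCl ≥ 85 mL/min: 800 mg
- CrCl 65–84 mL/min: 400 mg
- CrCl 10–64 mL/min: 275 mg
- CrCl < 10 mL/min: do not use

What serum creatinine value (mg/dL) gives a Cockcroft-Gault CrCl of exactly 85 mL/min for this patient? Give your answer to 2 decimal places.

1.73 mg/dL

Standard dose requires CrCl ≥ 85 mL/min.
Set (140 − 44) × 110.3 / (72 × SCr) = 85
SCr = (140 − 44) × 110.3 / (72 × 85) = 1.730 mg/dL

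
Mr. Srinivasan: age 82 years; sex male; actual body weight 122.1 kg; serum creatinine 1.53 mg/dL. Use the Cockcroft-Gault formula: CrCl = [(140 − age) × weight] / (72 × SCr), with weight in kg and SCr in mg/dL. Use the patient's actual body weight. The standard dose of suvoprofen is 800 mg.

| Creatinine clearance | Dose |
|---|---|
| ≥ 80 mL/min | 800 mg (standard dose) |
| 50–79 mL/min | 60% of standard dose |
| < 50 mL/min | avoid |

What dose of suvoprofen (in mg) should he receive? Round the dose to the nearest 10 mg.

CrCl = (140 − 82) × 122.1 / (72 × 1.53) = 7081.8 / 110.16 ≈ 64.3 mL/min
CrCl ≈ 64 mL/min → bracket 50–79 mL/min.
60% of 800 mg = 480 mg

480 mg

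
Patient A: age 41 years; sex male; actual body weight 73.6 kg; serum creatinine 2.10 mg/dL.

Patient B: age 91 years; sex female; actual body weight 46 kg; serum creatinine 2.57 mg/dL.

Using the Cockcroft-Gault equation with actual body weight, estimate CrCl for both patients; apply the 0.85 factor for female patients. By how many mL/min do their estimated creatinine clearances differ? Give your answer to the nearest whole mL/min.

38 mL/min

Patient A: CrCl = (140 − 41) × 73.6 / (72 × 2.1) = 7286.4 / 151.20 ≈ 48.2 mL/min
Patient B: CrCl = (140 − 91) × 46 / (72 × 2.57) × 0.85 = 2254.0 / 185.04 × 0.85 ≈ 10.4 mL/min
|48.2 − 10.4| = 37.8 mL/min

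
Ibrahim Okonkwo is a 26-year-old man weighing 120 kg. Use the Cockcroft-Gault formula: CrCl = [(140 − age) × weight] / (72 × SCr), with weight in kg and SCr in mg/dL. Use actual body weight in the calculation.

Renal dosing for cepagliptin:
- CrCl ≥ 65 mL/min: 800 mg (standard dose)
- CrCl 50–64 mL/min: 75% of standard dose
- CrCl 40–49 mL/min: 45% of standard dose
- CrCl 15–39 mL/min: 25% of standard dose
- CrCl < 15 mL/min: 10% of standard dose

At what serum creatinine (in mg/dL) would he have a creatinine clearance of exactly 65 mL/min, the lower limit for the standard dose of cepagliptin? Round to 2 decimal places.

Standard dose requires CrCl ≥ 65 mL/min.
Set (140 − 26) × 120 / (72 × SCr) = 65
SCr = (140 − 26) × 120 / (72 × 65) = 2.923 mg/dL

2.92 mg/dL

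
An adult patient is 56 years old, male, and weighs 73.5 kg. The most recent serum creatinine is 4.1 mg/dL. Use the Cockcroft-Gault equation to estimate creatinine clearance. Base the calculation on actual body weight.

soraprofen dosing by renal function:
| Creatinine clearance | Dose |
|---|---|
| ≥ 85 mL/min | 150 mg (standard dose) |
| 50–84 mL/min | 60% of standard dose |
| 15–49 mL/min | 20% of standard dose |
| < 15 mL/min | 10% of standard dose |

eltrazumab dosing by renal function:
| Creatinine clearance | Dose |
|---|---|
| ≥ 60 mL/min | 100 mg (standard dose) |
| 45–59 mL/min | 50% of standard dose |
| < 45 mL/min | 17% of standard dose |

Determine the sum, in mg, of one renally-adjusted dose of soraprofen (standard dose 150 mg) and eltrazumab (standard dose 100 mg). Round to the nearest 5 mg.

CrCl = (140 − 56) × 73.5 / (72 × 4.1) = 6174.0 / 295.20 ≈ 20.9 mL/min
CrCl ≈ 21 mL/min.
soraprofen: 15–49 mL/min → 20% of 150 mg = 30 mg.
eltrazumab: < 45 mL/min → 17% of 100 mg = 17 mg.
Total = 30 + 17 = 47 mg.

45 mg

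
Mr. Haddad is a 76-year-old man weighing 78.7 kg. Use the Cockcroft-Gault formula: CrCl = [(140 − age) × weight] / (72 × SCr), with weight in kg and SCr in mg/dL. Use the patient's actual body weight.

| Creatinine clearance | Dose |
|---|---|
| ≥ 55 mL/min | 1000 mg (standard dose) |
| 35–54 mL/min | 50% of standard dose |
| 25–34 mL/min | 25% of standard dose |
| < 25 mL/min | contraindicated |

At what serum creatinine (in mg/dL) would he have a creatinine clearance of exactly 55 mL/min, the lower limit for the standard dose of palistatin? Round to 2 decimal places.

Standard dose requires CrCl ≥ 55 mL/min.
Set (140 − 76) × 78.7 / (72 × SCr) = 55
SCr = (140 − 76) × 78.7 / (72 × 55) = 1.272 mg/dL

1.27 mg/dL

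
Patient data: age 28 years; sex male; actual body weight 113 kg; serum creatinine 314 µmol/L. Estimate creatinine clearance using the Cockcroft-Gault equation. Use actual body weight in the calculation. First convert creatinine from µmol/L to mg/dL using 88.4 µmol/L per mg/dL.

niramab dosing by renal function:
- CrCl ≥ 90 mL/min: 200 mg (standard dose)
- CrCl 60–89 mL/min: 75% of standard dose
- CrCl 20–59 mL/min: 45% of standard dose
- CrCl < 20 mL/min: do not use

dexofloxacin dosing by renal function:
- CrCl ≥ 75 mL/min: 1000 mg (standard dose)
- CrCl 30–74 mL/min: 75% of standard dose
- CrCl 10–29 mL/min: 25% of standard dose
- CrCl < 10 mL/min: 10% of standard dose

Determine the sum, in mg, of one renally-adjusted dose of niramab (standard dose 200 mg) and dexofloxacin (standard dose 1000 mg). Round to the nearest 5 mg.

SCr = 314 / 88.4 = 3.552 mg/dL
CrCl = (140 − 28) × 113 / (72 × 3.552) = 12656.0 / 255.74 ≈ 49.5 mL/min
CrCl ≈ 49 mL/min.
niramab: 20–59 mL/min → 45% of 200 mg = 90 mg.
dexofloxacin: 30–74 mL/min → 75% of 1000 mg = 750 mg.
Total = 90 + 750 = 840 mg.

840 mg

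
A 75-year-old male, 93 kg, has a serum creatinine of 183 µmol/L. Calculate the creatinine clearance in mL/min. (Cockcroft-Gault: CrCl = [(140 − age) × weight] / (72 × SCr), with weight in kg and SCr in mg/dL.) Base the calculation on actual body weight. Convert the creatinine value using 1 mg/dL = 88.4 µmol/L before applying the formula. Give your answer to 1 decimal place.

40.6 mL/min

SCr = 183 / 88.4 = 2.07 mg/dL
CrCl = (140 − 75) × 93 / (72 × 2.07) = 6045.0 / 149.04 ≈ 40.6 mL/min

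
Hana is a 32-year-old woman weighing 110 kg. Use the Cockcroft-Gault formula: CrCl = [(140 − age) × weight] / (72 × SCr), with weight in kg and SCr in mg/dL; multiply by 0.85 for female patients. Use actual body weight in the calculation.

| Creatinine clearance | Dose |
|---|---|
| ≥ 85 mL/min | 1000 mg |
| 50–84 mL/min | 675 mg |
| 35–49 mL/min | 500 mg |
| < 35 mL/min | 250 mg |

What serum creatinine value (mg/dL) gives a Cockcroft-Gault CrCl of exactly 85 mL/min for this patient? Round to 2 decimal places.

Standard dose requires CrCl ≥ 85 mL/min.
Set (140 − 32) × 110 × 0.85 / (72 × SCr) = 85
SCr = (140 − 32) × 110 × 0.85 / (72 × 85) = 1.650 mg/dL

1.65 mg/dL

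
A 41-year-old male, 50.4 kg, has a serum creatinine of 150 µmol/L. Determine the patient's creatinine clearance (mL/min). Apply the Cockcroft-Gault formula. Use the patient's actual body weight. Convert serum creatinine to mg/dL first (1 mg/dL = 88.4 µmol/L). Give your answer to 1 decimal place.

40.8 mL/min

SCr = 150 / 88.4 = 1.697 mg/dL
CrCl = (140 − 41) × 50.4 / (72 × 1.697) = 4989.6 / 122.18 ≈ 40.8 mL/min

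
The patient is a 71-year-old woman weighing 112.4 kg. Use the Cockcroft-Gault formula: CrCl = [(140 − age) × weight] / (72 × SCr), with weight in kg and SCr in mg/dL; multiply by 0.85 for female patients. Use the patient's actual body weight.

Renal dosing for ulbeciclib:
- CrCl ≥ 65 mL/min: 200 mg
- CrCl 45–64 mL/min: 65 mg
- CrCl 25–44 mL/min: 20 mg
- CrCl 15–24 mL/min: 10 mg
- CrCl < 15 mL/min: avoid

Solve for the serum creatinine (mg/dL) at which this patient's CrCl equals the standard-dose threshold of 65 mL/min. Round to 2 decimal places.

Standard dose requires CrCl ≥ 65 mL/min.
Set (140 − 71) × 112.4 × 0.85 / (72 × SCr) = 65
SCr = (140 − 71) × 112.4 × 0.85 / (72 × 65) = 1.409 mg/dL

1.41 mg/dL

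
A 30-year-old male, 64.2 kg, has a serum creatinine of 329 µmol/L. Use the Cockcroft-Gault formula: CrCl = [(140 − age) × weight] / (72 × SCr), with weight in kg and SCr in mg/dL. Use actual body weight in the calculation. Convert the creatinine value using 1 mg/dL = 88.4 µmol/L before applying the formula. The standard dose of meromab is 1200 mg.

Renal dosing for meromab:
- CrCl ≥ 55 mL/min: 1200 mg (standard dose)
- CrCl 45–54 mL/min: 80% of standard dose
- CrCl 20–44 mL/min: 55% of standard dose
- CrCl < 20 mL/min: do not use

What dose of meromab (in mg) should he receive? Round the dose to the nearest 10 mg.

SCr = 329 / 88.4 = 3.722 mg/dL
CrCl = (140 − 30) × 64.2 / (72 × 3.722) = 7062.0 / 267.98 ≈ 26.4 mL/min
CrCl ≈ 26 mL/min → bracket 20–44 mL/min.
55% of 1200 mg = 660 mg

660 mg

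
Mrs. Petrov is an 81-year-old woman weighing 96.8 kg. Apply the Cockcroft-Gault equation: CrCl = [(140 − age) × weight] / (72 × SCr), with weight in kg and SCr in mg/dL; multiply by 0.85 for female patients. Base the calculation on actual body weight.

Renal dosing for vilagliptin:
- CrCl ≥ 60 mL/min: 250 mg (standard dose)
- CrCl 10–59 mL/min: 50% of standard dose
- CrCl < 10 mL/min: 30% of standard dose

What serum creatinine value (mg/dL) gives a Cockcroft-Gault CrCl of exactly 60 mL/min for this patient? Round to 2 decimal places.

Standard dose requires CrCl ≥ 60 mL/min.
Set (140 − 81) × 96.8 × 0.85 / (72 × SCr) = 60
SCr = (140 − 81) × 96.8 × 0.85 / (72 × 60) = 1.124 mg/dL

1.12 mg/dL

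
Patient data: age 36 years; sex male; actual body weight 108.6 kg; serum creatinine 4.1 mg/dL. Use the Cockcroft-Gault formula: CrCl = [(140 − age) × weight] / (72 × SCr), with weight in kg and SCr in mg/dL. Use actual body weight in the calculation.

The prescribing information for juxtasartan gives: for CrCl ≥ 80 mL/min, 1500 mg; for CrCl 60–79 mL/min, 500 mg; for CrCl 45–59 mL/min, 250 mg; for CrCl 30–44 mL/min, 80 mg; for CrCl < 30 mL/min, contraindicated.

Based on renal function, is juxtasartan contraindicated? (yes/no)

no

CrCl = (140 − 36) × 108.6 / (72 × 4.1) = 11294.4 / 295.20 ≈ 38.3 mL/min
CrCl ≈ 38 mL/min, which is ≥ 30 mL/min.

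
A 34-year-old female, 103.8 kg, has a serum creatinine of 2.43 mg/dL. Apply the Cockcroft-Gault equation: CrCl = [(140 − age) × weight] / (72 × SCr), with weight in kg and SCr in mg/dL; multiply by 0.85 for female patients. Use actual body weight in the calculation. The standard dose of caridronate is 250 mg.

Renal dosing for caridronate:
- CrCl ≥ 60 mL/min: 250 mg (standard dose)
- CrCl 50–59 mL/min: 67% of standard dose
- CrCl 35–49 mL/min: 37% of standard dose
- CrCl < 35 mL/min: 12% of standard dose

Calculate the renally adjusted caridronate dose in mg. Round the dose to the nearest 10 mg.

CrCl = (140 − 34) × 103.8 / (72 × 2.43) × 0.85 = 11002.8 / 174.96 × 0.85 ≈ 53.5 mL/min
CrCl ≈ 53 mL/min → bracket 50–59 mL/min.
67% of 250 mg = 167.5 mg → 170 mg

170 mg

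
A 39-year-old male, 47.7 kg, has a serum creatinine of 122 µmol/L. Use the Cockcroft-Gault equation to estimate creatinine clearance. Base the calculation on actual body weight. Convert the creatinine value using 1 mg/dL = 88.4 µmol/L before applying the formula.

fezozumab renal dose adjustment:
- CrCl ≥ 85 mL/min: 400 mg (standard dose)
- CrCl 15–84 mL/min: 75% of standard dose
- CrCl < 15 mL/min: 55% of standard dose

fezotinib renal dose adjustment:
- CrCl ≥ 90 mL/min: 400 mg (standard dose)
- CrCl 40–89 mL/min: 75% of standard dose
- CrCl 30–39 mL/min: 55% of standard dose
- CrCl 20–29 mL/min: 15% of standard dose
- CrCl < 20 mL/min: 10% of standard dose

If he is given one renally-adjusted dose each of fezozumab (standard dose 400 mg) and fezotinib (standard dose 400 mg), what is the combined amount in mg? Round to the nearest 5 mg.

600 mg

SCr = 122 / 88.4 = 1.38 mg/dL
CrCl = (140 − 39) × 47.7 / (72 × 1.38) = 4817.7 / 99.36 ≈ 48.5 mL/min
CrCl ≈ 48 mL/min.
fezozumab: 15–84 mL/min → 75% of 400 mg = 300 mg.
fezotinib: 40–89 mL/min → 75% of 400 mg = 300 mg.
Total = 300 + 300 = 600 mg.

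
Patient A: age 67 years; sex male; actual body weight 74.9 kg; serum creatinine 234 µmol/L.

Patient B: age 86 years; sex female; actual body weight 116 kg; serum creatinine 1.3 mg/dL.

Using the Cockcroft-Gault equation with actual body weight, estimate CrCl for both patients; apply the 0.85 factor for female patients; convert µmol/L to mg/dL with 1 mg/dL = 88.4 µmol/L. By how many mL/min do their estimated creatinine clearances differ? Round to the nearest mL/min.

Patient A: SCr = 234 / 88.4 = 2.647 mg/dL
Patient A: CrCl = (140 − 67) × 74.9 / (72 × 2.647) = 5467.7 / 190.58 ≈ 28.7 mL/min
Patient B: CrCl = (140 − 86) × 116 / (72 × 1.3) × 0.85 = 6264.0 / 93.60 × 0.85 ≈ 56.9 mL/min
|28.7 − 56.9| = 28.2 mL/min

28 mL/min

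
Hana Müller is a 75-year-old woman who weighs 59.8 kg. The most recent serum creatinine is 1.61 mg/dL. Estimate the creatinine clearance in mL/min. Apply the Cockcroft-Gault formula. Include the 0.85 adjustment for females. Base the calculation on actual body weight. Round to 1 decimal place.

28.5 mL/min

CrCl = (140 − 75) × 59.8 / (72 × 1.61) × 0.85 = 3887.0 / 115.92 × 0.85 ≈ 28.5 mL/min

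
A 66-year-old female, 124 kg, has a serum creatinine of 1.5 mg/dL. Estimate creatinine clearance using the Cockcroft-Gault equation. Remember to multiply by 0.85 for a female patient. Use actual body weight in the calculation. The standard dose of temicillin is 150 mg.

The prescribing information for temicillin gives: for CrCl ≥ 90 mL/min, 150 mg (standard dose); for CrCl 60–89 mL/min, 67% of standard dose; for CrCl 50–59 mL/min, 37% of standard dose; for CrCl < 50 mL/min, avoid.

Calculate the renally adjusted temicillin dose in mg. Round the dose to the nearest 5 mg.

CrCl = (140 − 66) × 124 / (72 × 1.5) × 0.85 = 9176.0 / 108.00 × 0.85 ≈ 72.2 mL/min
CrCl ≈ 72 mL/min → bracket 60–89 mL/min.
67% of 150 mg = 100.5 mg → 100 mg

100 mg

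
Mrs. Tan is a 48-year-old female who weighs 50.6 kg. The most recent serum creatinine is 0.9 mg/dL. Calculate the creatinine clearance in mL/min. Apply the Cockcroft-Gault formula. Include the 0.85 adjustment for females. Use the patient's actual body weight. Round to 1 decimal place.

CrCl = (140 − 48) × 50.6 / (72 × 0.9) × 0.85 = 4655.2 / 64.80 × 0.85 ≈ 61.1 mL/min

61.1 mL/min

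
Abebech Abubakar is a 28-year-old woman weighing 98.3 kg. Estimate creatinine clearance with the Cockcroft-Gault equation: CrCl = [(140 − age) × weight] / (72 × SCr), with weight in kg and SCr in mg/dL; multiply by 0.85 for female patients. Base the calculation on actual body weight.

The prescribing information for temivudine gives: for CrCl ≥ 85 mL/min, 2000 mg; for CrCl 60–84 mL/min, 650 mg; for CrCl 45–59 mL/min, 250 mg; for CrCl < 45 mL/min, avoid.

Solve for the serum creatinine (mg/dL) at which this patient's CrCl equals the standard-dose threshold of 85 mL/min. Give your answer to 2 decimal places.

1.53 mg/dL

Standard dose requires CrCl ≥ 85 mL/min.
Set (140 − 28) × 98.3 × 0.85 / (72 × SCr) = 85
SCr = (140 − 28) × 98.3 × 0.85 / (72 × 85) = 1.529 mg/dL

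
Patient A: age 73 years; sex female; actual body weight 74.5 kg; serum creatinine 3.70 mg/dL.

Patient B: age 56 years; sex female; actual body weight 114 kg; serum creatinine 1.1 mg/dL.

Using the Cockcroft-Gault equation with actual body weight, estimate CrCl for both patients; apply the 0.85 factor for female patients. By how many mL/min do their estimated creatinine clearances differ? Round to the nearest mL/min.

Patient A: CrCl = (140 − 73) × 74.5 / (72 × 3.7) × 0.85 = 4991.5 / 266.40 × 0.85 ≈ 15.9 mL/min
Patient B: CrCl = (140 − 56) × 114 / (72 × 1.1) × 0.85 = 9576.0 / 79.20 × 0.85 ≈ 102.8 mL/min
|15.9 − 102.8| = 86.9 mL/min

87 mL/min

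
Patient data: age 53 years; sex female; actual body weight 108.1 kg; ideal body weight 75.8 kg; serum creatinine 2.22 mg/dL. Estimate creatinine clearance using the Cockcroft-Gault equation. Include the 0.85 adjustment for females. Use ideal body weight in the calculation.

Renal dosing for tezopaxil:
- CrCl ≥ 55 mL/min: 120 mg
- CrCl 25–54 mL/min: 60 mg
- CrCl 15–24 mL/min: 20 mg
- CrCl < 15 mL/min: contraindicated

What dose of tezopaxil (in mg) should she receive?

60 mg

CrCl = (140 − 53) × 75.8 / (72 × 2.22) × 0.85 = 6594.6 / 159.84 × 0.85 ≈ 35.1 mL/min
CrCl ≈ 35 mL/min → bracket 25–54 mL/min.
Dose for this bracket: 60 mg.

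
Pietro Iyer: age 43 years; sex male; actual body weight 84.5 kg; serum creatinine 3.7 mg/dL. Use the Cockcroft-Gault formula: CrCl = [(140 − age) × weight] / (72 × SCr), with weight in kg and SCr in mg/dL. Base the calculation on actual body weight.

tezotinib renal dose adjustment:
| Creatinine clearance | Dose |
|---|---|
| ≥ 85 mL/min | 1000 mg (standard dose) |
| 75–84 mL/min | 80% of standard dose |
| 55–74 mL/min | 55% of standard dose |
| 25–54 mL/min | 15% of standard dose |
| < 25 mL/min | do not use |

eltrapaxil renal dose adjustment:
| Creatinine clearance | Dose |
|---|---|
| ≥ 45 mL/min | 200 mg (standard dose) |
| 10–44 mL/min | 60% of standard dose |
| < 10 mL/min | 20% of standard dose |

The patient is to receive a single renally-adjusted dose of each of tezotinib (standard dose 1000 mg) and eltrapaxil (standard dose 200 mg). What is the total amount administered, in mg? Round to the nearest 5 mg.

CrCl = (140 − 43) × 84.5 / (72 × 3.7) = 8196.5 / 266.40 ≈ 30.8 mL/min
CrCl ≈ 31 mL/min.
tezotinib: 25–54 mL/min → 15% of 1000 mg = 150 mg.
eltrapaxil: 10–44 mL/min → 60% of 200 mg = 120 mg.
Total = 150 + 120 = 270 mg.

270 mg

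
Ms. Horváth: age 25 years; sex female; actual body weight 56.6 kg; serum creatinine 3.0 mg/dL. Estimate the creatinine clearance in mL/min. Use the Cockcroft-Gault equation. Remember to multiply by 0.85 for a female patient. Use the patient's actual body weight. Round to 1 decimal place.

25.6 mL/min

CrCl = (140 − 25) × 56.6 / (72 × 3) × 0.85 = 6509.0 / 216.00 × 0.85 ≈ 25.6 mL/min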